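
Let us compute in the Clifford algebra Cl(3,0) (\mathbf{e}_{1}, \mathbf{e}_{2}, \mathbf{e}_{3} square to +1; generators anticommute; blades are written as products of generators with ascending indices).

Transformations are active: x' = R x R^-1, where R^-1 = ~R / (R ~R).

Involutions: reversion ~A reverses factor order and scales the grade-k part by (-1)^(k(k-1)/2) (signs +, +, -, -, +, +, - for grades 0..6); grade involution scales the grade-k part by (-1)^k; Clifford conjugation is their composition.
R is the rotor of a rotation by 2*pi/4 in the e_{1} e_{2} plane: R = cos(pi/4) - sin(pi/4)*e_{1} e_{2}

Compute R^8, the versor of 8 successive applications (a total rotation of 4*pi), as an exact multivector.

The rotor phase is half the rotation angle and phases add under composition, so 8 steps in the e_{1} e_{2} plane accumulate phase 8*(pi/4) = 2 \pi: R^8 = cos(2 \pi) - sin(2 \pi)*e_{1} e_{2}.
cos(2 \pi) = 1 and sin(2 \pi) = 0, so R^8 = 1. The total rotation 4*pi is 2 full turns, so every vector returns to itself, yet the rotor is +1, back on the identity sheet (an even number of 2*pi turns).
Answer: 1


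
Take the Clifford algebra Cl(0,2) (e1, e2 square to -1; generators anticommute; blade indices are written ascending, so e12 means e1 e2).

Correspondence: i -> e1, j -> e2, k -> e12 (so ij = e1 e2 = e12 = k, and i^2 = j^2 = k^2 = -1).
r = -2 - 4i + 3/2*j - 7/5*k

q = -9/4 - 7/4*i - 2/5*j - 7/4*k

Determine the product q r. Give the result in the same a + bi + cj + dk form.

In blades: q = -9/4 - 7/4*e1 - 2/5*e2 - 7/4*e12, r = -2 - 4*e1 + 3/2*e2 - 7/5*e12.
Distribute q over r term by term (generator squares from the signature, products reordered to ascending indices): (-9/4)*r = 9/2 + 9*e1 - 27/8*e2 + 63/20*e12; (-7/4*e1)*r = -7 + 7/2*e1 - 49/20*e2 - 21/8*e12; (-2/5*e2)*r = 3/5 + 14/25*e1 + 4/5*e2 - 8/5*e12; (-7/4*e12)*r = -49/20 + 21/8*e1 + 7*e2 + 7/2*e12.
Sum: -87/20 + 3137/200*e1 + 79/40*e2 + 97/40*e12; translating back through the correspondence:
Answer: -87/20 + 3137/200*i + 79/40*j + 97/40*k


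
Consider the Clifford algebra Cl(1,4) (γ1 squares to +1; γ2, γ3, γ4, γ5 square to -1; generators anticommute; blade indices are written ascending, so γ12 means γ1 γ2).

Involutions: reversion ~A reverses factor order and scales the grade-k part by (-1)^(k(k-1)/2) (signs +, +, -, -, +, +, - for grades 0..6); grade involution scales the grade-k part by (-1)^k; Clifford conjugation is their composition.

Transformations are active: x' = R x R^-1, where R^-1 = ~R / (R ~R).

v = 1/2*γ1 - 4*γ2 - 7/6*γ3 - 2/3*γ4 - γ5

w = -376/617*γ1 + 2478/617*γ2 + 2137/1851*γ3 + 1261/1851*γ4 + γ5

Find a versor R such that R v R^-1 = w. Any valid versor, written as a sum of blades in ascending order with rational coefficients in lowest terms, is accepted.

Reasoning: v^2 = w^2 = -167/9 since conjugation preserves the quadratic form; R = v + w = -135/1234*γ1 + 10/617*γ2 - 15/1234*γ3 + 9/617*γ4 is then valid when invertible, keeping its own part and reversing (v - w)/2.
Answer: -135/1234*γ1 + 10/617*γ2 - 15/1234*γ3 + 9/617*γ4


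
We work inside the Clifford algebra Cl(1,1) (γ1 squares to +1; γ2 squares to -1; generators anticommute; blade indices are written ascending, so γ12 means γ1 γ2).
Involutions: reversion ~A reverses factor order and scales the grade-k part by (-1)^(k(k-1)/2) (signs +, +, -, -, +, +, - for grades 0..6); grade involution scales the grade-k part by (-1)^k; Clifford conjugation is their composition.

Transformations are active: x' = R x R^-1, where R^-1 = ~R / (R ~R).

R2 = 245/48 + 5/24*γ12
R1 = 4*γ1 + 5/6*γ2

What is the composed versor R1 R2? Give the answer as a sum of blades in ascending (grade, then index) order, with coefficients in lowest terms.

Distribute over the terms of R1 (each basis-blade product reordered to ascending indices, repeated generators contracted through their squares):
(4*γ1) R2 = 245/12*γ1 + 5/6*γ2
(5/6*γ2) R2 = 25/144*γ1 + 1225/288*γ2
Summing the partial products and collecting blades:
Answer: 2965/144*γ1 + 1465/288*γ2


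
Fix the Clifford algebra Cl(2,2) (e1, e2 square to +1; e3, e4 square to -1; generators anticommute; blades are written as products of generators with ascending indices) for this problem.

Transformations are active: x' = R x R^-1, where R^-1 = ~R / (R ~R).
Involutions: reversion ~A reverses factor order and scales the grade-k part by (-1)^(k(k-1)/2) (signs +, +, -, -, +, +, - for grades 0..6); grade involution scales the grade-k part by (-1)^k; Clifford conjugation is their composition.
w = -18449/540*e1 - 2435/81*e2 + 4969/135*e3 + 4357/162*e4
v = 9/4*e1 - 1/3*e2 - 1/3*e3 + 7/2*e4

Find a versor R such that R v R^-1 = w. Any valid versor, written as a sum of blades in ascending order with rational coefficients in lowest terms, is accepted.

Construction: equal norms (both -115/16) license R = v + w = -8617/270*e1 - 2462/81*e2 + 4924/135*e3 + 2462/81*e4 — nothing changes along that direction, while (v - w)/2 changes sign, so v maps onto w.
Answer: -8617/270*e1 - 2462/81*e2 + 4924/135*e3 + 2462/81*e4


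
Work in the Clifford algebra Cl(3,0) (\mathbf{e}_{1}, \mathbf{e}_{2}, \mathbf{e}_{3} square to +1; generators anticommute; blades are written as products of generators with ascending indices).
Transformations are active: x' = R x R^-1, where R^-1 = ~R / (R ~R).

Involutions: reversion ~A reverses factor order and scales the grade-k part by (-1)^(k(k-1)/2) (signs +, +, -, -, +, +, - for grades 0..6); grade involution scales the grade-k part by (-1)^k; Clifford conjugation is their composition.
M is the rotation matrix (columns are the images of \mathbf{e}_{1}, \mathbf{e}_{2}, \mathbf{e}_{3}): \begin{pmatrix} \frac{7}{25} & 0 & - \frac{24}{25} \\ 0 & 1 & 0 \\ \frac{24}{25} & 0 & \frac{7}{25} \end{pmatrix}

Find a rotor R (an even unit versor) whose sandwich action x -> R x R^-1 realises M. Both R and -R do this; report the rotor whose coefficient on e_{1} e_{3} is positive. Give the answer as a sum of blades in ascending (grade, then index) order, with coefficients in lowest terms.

Method: write R = a + b12*e_{1} e_{2} + b13*e_{1} e_{3} + b23*e_{2} e_{3} with a^2 + b12^2 + b13^2 + b23^2 = 1 (so R^-1 = ~R). Expanding the columns R e_j ~R gives tr M = 4a^2 - 1 and, from the antisymmetric part, M21 - M12 = -4a*b12, M13 - M31 = 4a*b13, M32 - M23 = -4a*b23.
Here tr M = \frac{39}{25}, so a^2 = (1 + tr M)/4 = \frac{16}{25} and a = ±\frac{4}{5}. Taking a = \frac{4}{5}: M21 - M12 = 0, M13 - M31 = -\frac{48}{25}, M32 - M23 = 0, giving b12 = 0, b13 = -\frac{3}{5}, b23 = 0, i.e. R = \frac{4}{5} - \frac{3}{5} e_{1} e_{3}.
Its e_{1} e_{3} coefficient is negative, so report the other preimage -R.
Answer: -\frac{4}{5} + \frac{3}{5} e_{1} e_{3}. Key observation: the double cover Spin(3) -> SO(3) sends R and -R to the same matrix (trace \frac{39}{25} here), so the stated sign of the e_{1} e_{3} coefficient is what selects one sheet.


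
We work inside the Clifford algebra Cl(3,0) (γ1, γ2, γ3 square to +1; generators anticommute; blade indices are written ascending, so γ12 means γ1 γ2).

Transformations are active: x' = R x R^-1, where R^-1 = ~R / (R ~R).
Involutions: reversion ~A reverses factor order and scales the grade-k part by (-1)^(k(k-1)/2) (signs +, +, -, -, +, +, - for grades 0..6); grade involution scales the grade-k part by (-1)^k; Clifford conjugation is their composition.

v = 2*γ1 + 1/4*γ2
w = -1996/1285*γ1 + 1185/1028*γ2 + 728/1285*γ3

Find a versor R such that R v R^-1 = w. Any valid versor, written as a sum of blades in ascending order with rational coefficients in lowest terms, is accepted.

The midline construction: v and w both square to 65/16, so reflecting in their sum 574/1285*γ1 + 721/514*γ2 + 728/1285*γ3 exchanges them.
Answer: 574/1285*γ1 + 721/514*γ2 + 728/1285*γ3


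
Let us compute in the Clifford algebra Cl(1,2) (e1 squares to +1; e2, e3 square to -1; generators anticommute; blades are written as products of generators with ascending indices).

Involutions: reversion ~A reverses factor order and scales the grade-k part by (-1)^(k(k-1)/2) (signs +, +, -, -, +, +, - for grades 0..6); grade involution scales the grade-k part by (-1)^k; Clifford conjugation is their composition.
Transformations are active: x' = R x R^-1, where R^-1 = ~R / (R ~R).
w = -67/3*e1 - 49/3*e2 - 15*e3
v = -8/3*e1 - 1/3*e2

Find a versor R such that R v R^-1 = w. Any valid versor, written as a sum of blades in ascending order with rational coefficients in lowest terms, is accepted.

Take R = v + w = -25*e1 - 50/3*e2 - 15*e3. Because q(v) = q(w) = 7, conjugation by R sends v exactly to w.
Answer: -25*e1 - 50/3*e2 - 15*e3


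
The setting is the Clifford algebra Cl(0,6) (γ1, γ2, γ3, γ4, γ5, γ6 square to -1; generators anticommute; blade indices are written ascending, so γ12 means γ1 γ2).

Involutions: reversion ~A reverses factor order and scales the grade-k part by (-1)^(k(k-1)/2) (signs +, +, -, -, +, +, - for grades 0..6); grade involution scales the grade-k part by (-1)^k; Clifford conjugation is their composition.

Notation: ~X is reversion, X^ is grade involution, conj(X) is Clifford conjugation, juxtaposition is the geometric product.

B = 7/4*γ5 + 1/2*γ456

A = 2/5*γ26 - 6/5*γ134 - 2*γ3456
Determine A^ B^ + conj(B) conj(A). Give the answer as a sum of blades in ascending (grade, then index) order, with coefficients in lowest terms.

first term: γ3 + 1/5*γ245 + 7/10*γ256 + 7/2*γ346 - 21/10*γ1345 + 3/5*γ1356
second term: γ3 - 1/5*γ245 - 7/10*γ256 - 7/2*γ346 - 21/10*γ1345 + 3/5*γ1356
Answer: 2*γ3 - 21/5*γ1345 + 6/5*γ1356


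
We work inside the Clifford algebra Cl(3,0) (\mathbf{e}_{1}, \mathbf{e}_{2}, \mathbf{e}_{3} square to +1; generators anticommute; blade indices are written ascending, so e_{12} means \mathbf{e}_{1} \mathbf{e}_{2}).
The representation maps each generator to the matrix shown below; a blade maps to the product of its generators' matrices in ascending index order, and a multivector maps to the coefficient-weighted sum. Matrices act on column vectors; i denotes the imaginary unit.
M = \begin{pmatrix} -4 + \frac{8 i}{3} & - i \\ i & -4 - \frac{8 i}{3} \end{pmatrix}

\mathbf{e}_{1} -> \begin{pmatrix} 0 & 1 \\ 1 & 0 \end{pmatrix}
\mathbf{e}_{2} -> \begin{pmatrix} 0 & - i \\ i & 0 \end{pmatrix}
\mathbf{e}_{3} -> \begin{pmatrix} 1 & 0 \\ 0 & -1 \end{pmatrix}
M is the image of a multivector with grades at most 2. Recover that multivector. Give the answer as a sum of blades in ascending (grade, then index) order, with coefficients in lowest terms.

Method: 1, rho(e_{1}), rho(e_{2}), rho(e_{3}) form a trace-orthogonal basis of the 2x2 complex matrices (tr(X Y) = 2 if X = Y, else 0), so M = m0*1 + m1*rho(e_{1}) + m2*rho(e_{2}) + m3*rho(e_{3}) with m0 = tr(M)/2 = -4, m1 = tr(M rho(e_{1}))/2 = 0, m2 = tr(M rho(e_{2}))/2 = 1, m3 = tr(M rho(e_{3}))/2 = \frac{8 i}{3}.
Multiplying table entries, the bivector images are rho(e_{12}) = i*rho(e_{3}), rho(e_{13}) = -i*rho(e_{2}), rho(e_{23}) = i*rho(e_{1}); with real blade coefficients the real parts of m0..m3 are the coefficients of 1, e_{1}, e_{2}, e_{3} and the imaginary parts give the bivectors (e_{23}: Im m1, e_{13}: -Im m2, e_{12}: Im m3).
Answer: -4 + e_{2} + \frac{8}{3} e_{12}


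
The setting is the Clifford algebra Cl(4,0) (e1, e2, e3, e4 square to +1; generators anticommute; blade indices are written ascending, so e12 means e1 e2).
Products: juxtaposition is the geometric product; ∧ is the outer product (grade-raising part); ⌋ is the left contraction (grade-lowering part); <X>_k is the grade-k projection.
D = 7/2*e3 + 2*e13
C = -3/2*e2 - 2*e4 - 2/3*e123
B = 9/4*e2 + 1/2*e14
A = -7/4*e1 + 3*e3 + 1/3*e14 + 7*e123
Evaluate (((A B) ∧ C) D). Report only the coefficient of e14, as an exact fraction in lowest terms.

step 1: -1/6 - 7/8*e4 - 63/16*e12 - 63/4*e13 - 27/4*e23 - 3/4*e124 - 3/2*e134 + 7/2*e234
step 2: 1/4*e2 + 1/3*e4 - 21/16*e24 - 1693/72*e123 + 63/8*e124 + 63/2*e134 + 27/2*e234 + 5/3*e1234
step 3: -1693/36*e2 - 63*e4 - 11851/144*e12 - 441/4*e14 + 7/8*e23 - 527/12*e24 - 7/6*e34 - 1/2*e123 + 127/6*e124 + 2/3*e134 - 357/32*e234 - 399/16*e1234
Answer: -441/4


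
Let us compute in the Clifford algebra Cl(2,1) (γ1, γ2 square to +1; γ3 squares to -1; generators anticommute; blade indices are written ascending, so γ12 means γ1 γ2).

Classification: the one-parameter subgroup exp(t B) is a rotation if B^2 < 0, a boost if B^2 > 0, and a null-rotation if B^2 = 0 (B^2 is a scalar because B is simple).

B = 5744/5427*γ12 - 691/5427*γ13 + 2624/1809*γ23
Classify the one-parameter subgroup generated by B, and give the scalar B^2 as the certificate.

B^2 term by term: the squares give (5744/5427)^2*(γ12)^2 + (-691/5427)^2*(γ13)^2 + (2624/1809)^2*(γ23)^2 = 32993536/29452329*(-1) + 477481/29452329*(+1) + 6885376/3272481*(+1) = 1 (each basis 2-blade squares to minus the product of its generators' squares); cross terms between blades sharing an index anticommute and cancel. So B^2 = 1.
Answer: boost, certificate B^2 = 1. The scalar 1 is the complete invariant here: its sign names the subgroup type.


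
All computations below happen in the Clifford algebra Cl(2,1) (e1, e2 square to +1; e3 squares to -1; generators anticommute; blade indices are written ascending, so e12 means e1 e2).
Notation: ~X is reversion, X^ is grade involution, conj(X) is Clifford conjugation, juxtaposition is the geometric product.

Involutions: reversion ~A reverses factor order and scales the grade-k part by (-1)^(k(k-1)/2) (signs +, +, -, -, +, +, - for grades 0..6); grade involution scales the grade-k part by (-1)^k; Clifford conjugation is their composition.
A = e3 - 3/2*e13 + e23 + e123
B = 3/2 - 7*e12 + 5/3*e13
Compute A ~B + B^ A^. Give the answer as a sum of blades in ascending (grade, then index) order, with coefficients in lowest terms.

first term: 5/2 - 5/3*e1 + 5/3*e2 - 11/2*e3 + 5/3*e12 - 37/4*e13 - 9*e23 + 17/2*e123
second term: -5/2 + 5/3*e1 + 5/3*e2 - 17/2*e3 + 5/3*e12 - 37/4*e13 - 9*e23 + 11/2*e123
Answer: 10/3*e2 - 14*e3 + 10/3*e12 - 37/2*e13 - 18*e23 + 14*e123


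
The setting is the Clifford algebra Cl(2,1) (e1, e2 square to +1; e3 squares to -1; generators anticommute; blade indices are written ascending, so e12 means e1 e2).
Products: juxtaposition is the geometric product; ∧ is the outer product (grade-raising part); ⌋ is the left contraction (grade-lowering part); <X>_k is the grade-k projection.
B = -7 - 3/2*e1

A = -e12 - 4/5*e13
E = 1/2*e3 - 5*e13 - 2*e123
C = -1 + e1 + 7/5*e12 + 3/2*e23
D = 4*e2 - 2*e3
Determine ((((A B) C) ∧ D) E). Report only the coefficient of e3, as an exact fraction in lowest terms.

step 1: -3/2*e2 - 6/5*e3 + 7*e12 + 28/5*e13
step 2: -49/5 + 21/10*e1 - 73/10*e2 - 133/20*e3 + 29/10*e12 + 61/10*e13 + 196/25*e23 - 42/25*e123
step 3: -196/5*e2 + 98/5*e3 + 42/5*e12 - 21/5*e13 + 206/5*e23 - 151/5*e123
step 4: 358/5 - 1783/10*e1 - 180*e2 + 84/5*e3 + 2603/10*e12 - 392/5*e13 + 112/5*e23 - 959/5*e123
Answer: 84/5


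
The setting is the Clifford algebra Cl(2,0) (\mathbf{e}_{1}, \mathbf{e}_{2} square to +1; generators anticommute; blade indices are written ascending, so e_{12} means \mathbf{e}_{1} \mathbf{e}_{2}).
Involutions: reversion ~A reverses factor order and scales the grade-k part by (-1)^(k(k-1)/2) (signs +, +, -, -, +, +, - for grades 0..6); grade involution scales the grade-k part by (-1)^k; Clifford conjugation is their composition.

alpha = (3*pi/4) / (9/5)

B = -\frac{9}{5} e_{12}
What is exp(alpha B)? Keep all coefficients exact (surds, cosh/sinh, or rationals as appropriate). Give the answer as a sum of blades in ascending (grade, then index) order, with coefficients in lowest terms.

B^2 = (-\frac{9}{5})^2*(e_{12})^2 = \frac{81}{25}*(-1) = -\frac{81}{25} (a basis 2-blade squares to minus the product of its generators' squares).
B^2 = -\frac{81}{25} — the series telescopes trigonometrically here: l = \frac{9}{5}, alpha*l = \frac{3 \pi}{4}, so exp(alpha B) = cos(\frac{3 \pi}{4}) + (sin(\frac{3 \pi}{4})/(\frac{9}{5}))*B = - \frac{\sqrt{2}}{2} + (\frac{5 \sqrt{2}}{18})*B.
Answer: - \frac{\sqrt{2}}{2} - \frac{\sqrt{2}}{2} e_{12}


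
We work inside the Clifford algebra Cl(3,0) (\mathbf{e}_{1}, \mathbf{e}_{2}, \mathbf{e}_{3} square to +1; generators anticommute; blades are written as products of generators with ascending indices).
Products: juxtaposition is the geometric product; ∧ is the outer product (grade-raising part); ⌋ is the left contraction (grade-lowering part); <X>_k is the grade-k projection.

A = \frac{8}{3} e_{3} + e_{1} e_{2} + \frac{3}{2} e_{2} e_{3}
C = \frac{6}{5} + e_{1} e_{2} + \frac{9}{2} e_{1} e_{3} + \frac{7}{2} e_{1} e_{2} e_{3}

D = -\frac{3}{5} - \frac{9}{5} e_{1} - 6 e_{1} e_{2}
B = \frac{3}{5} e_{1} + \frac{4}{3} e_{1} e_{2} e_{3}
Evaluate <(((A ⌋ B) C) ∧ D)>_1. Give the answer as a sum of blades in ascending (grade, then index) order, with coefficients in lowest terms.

step 1: -2 e_{1} - \frac{4}{3} e_{3} + \frac{32}{9} e_{1} e_{2}
step 2: -\frac{32}{9} + \frac{18}{5} e_{1} - 2 e_{2} - \frac{1037}{45} e_{3} - \frac{2}{5} e_{1} e_{2} - 23 e_{2} e_{3} - \frac{4}{3} e_{1} e_{2} e_{3}
step 3: \frac{32}{15} + \frac{106}{25} e_{1} + \frac{6}{5} e_{2} + \frac{1037}{75} e_{3} + \frac{1348}{75} e_{1} e_{2} - \frac{1037}{25} e_{1} e_{3} + \frac{69}{5} e_{2} e_{3} + \frac{2707}{15} e_{1} e_{2} e_{3}
step 4: \frac{106}{25} e_{1} + \frac{6}{5} e_{2} + \frac{1037}{75} e_{3}
Answer: \frac{106}{25} e_{1} + \frac{6}{5} e_{2} + \frac{1037}{75} e_{3}


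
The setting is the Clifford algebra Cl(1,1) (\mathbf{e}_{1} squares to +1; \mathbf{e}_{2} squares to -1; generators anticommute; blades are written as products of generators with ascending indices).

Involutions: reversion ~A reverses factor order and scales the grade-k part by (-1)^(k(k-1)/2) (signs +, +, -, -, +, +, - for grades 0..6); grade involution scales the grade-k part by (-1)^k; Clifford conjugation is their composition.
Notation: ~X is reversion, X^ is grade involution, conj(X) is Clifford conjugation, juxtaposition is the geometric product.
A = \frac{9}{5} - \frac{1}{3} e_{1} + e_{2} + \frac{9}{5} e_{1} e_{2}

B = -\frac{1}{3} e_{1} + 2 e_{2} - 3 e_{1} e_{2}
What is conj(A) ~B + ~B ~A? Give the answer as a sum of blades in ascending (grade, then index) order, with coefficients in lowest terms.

first term: -\frac{158}{45} + 4 e_{2} + \frac{86}{15} e_{1} e_{2}
second term: -\frac{328}{45} - \frac{36}{5} e_{1} + \frac{26}{5} e_{2} + \frac{86}{15} e_{1} e_{2}
Answer: -\frac{54}{5} - \frac{36}{5} e_{1} + \frac{46}{5} e_{2} + \frac{172}{15} e_{1} e_{2}


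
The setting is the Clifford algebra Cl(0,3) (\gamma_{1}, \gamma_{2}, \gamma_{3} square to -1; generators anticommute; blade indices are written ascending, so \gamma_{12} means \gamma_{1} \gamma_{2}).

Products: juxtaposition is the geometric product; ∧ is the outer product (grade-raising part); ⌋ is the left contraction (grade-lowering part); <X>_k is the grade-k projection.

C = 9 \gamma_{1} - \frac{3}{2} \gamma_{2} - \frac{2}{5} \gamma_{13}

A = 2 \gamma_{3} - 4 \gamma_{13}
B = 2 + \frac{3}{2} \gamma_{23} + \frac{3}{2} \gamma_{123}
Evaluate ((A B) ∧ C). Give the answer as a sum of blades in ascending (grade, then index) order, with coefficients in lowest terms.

step 1: -3 \gamma_{2} + 4 \gamma_{3} - 9 \gamma_{12} - 8 \gamma_{13}
step 2: 27 \gamma_{12} - 36 \gamma_{13} + 6 \gamma_{23} - \frac{66}{5} \gamma_{123}
Answer: 27 \gamma_{12} - 36 \gamma_{13} + 6 \gamma_{23} - \frac{66}{5} \gamma_{123}


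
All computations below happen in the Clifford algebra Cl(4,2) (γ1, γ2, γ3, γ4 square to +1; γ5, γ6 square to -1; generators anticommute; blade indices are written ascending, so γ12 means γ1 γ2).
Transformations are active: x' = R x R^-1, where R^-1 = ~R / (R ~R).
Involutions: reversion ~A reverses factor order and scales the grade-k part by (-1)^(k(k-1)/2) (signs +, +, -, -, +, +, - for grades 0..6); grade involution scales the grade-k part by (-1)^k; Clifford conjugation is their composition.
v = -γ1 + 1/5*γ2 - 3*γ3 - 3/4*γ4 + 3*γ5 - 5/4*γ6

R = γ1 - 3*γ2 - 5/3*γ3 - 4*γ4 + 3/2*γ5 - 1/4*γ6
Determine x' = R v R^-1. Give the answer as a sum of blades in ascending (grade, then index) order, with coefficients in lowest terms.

~R = γ1 - 3*γ2 - 5/3*γ3 - 4*γ4 + 3/2*γ5 - 1/4*γ6, and R ~R = 3811/144, so R^-1 = ~R / (3811/144).
R v = 127/80 - 14/5*γ12 - 14/3*γ13 - 19/4*γ14 + 9/2*γ15 - 3/2*γ16 + 28/3*γ23 + 61/20*γ24 - 93/10*γ25 + 19/5*γ26 - 43/4*γ34 - 1/2*γ35 + 4/3*γ36 - 87/8*γ45 + 77/16*γ46 - 9/8*γ56
Answer: 21341/19055*γ1 - 10669/19055*γ2 + 10671/3811*γ3 + 20589/76220*γ4 - 53736/19055*γ5 + 92989/76220*γ6


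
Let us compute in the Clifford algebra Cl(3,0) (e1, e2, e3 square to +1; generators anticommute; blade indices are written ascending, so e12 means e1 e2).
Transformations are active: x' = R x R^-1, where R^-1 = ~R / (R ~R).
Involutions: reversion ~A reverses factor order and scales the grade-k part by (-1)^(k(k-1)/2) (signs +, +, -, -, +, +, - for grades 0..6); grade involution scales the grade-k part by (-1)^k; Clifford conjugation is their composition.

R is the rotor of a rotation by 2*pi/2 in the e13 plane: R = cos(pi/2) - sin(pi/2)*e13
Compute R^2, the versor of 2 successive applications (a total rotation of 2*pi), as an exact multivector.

The rotor phase is half the rotation angle and phases add under composition, so 2 steps in the e13 plane accumulate phase 2*(pi/2) = pi: R^2 = cos(pi) - sin(pi)*e13.
cos(pi) = -1 and sin(pi) = 0, so R^2 = -1. The total rotation 2*pi is 1 full turn, so every vector returns to itself, yet the rotor is -1, on the OTHER sheet of the double cover (an odd number of 2*pi turns).
Answer: -1


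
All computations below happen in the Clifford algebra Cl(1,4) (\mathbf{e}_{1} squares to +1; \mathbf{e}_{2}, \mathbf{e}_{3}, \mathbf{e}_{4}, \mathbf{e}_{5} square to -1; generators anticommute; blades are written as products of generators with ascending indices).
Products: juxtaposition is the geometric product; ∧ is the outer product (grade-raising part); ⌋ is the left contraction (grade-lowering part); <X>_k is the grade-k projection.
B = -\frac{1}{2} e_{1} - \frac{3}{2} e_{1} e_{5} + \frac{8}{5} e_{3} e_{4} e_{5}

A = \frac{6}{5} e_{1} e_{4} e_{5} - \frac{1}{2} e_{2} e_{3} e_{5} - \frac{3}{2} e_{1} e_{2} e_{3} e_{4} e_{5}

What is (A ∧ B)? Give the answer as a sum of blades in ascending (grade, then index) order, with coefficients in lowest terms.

step 1: -\frac{1}{4} e_{1} e_{2} e_{3} e_{5}
Answer: -\frac{1}{4} e_{1} e_{2} e_{3} e_{5}


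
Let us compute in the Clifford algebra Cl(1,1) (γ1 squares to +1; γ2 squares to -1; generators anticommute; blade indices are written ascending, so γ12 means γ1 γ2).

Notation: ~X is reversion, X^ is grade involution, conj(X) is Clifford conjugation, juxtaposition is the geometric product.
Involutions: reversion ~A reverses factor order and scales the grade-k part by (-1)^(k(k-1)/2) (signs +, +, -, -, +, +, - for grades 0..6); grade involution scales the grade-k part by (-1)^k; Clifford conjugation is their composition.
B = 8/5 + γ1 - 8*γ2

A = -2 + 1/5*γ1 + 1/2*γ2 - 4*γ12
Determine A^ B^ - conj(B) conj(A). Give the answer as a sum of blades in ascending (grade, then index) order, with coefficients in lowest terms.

first term: 1 + 842/25*γ1 - 104/5*γ2 - 17/2*γ12
second term: 1 + 842/25*γ1 - 104/5*γ2 + 17/2*γ12
Answer: -17*γ12


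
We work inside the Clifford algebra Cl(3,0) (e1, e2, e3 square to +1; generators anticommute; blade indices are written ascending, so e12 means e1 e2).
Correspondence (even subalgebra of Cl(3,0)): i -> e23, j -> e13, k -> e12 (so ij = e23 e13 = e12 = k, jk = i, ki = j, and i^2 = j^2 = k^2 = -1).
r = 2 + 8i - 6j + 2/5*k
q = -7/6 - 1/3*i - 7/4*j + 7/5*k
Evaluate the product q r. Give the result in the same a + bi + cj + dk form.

In blades: q = -7/6 + 7/5*e12 - 7/4*e13 - 1/3*e23, r = 2 + 2/5*e12 - 6*e13 + 8*e23.
Distribute q over r term by term (generator squares from the signature, products reordered to ascending indices): (-7/6)*r = -7/3 - 7/15*e12 + 7*e13 - 28/3*e23; (7/5*e12)*r = -14/25 + 14/5*e12 + 56/5*e13 + 42/5*e23; (-7/4*e13)*r = -21/2 + 14*e12 - 7/2*e13 - 7/10*e23; (-1/3*e23)*r = 8/3 + 2*e12 + 2/15*e13 - 2/3*e23.
Sum: -1609/150 + 55/3*e12 + 89/6*e13 - 23/10*e23; translating back through the correspondence:
Answer: -1609/150 - 23/10*i + 89/6*j + 55/3*k


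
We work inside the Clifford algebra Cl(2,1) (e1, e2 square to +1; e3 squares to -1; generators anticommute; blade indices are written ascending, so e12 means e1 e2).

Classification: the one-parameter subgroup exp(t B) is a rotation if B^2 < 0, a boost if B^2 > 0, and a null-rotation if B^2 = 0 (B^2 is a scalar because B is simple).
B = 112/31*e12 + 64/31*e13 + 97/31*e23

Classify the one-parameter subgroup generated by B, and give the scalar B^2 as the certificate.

B^2 term by term: the squares give (112/31)^2*(e12)^2 + (64/31)^2*(e13)^2 + (97/31)^2*(e23)^2 = 12544/961*(-1) + 4096/961*(+1) + 9409/961*(+1) = 1 (each basis 2-blade squares to minus the product of its generators' squares); cross terms between blades sharing an index anticommute and cancel. So B^2 = 1.
Answer: boost, certificate B^2 = 1. Because 1 is invariant under every versor sandwich, the classification follows from its sign alone.


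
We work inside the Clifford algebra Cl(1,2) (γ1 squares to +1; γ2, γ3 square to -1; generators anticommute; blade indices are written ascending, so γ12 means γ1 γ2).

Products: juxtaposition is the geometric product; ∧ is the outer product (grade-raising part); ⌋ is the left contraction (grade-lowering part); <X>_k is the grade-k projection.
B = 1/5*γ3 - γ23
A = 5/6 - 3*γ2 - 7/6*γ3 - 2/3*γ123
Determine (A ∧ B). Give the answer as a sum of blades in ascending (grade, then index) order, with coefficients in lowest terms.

step 1: 1/6*γ3 - 43/30*γ23
Answer: 1/6*γ3 - 43/30*γ23


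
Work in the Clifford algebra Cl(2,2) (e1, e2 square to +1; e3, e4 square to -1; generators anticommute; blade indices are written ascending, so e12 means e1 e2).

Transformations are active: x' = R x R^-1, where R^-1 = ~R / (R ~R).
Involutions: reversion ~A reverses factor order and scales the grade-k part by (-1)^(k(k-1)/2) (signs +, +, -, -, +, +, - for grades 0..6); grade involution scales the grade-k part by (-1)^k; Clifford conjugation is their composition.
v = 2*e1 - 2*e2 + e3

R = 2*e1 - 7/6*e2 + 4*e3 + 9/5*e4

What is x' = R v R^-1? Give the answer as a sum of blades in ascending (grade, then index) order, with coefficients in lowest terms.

~R = 2*e1 - 7/6*e2 + 4*e3 + 9/5*e4, and R ~R = -12491/900, so R^-1 = ~R / (-12491/900).
R v = 7/3 - 5/3*e12 - 6*e13 - 18/5*e14 + 41/6*e23 + 18/5*e24 - 9/5*e34
Answer: -33382/12491*e1 + 29882/12491*e2 - 29291/12491*e3 - 7560/12491*e4


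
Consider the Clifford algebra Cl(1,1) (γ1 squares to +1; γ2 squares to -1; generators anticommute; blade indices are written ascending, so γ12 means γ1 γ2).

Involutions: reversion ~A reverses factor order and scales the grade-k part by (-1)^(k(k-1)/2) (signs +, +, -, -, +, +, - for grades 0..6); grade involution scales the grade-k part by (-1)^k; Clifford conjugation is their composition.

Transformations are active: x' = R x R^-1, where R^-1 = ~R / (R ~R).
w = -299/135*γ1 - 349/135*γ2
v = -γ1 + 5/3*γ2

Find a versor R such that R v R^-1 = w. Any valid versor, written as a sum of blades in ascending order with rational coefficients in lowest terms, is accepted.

The midline construction: v and w both square to -16/9, so reflecting in their sum -434/135*γ1 - 124/135*γ2 exchanges them.
Answer: -434/135*γ1 - 124/135*γ2


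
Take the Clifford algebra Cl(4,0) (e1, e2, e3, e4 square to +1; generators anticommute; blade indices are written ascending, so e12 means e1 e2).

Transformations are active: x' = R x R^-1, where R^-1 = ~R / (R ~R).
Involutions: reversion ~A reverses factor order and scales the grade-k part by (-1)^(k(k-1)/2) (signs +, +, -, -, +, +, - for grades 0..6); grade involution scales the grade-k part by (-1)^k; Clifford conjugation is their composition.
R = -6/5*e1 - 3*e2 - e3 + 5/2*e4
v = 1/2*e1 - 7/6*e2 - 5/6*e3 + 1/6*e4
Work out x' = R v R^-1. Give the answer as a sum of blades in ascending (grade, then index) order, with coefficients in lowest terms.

~R = -6/5*e1 - 3*e2 - e3 + 5/2*e4, and R ~R = 1769/100, so R^-1 = ~R / (1769/100).
R v = 83/20 + 29/10*e12 + 3/2*e13 - 29/20*e14 + 4/3*e23 + 29/12*e24 + 23/12*e34
Answer: -3761/3538*e1 - 2557/10614*e2 + 3865/10614*e3 + 10681/10614*e4


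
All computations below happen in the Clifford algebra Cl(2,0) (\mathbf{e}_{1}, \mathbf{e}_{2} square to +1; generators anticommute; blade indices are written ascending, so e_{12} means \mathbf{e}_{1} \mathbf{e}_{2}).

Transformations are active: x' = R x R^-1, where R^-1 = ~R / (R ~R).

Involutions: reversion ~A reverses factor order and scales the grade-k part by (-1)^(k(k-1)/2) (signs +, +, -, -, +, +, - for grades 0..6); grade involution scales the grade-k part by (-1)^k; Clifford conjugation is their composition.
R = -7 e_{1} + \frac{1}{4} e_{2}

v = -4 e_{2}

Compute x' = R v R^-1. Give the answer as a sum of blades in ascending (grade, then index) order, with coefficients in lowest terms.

~R = -7 e_{1} + \frac{1}{4} e_{2}, and R ~R = \frac{785}{16}, so R^-1 = ~R / (\frac{785}{16}).
R v = -1 + 28 e_{12}
Answer: \frac{224}{785} e_{1} + \frac{3132}{785} e_{2}


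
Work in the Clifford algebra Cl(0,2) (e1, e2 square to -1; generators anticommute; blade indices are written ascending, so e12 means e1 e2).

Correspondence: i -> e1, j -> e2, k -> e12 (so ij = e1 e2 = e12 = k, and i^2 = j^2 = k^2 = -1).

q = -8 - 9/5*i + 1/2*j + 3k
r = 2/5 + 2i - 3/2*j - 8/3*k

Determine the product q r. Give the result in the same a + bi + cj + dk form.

In blades: q = -8 - 9/5*e1 + 1/2*e2 + 3*e12, r = 2/5 + 2*e1 - 3/2*e2 - 8/3*e12.
Distribute q over r term by term (generator squares from the signature, products reordered to ascending indices): (-8)*r = -16/5 - 16*e1 + 12*e2 + 64/3*e12; (-9/5*e1)*r = 18/5 - 18/25*e1 - 24/5*e2 + 27/10*e12; (1/2*e2)*r = 3/4 - 4/3*e1 + 1/5*e2 - e12; (3*e12)*r = 8 + 9/2*e1 + 6*e2 + 6/5*e12.
Sum: 183/20 - 2033/150*e1 + 67/5*e2 + 727/30*e12; translating back through the correspondence:
Answer: 183/20 - 2033/150*i + 67/5*j + 727/30*k


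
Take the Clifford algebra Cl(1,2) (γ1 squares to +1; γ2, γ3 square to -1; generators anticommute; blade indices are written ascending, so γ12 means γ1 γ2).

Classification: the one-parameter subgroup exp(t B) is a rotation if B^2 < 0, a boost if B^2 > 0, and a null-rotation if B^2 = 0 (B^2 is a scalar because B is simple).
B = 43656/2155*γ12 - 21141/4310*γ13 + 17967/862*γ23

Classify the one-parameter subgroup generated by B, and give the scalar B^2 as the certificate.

B^2 term by term: the squares give (43656/2155)^2*(γ12)^2 + (-21141/4310)^2*(γ13)^2 + (17967/862)^2*(γ23)^2 = 1905846336/4644025*(+1) + 446941881/18576100*(+1) + 322813089/743044*(-1) = 0 (each basis 2-blade squares to minus the product of its generators' squares); cross terms between blades sharing an index anticommute and cancel. So B^2 = 0.
Answer: null-rotation, certificate B^2 = 0. Because 0 is invariant under every versor sandwich, the classification follows from its sign alone.


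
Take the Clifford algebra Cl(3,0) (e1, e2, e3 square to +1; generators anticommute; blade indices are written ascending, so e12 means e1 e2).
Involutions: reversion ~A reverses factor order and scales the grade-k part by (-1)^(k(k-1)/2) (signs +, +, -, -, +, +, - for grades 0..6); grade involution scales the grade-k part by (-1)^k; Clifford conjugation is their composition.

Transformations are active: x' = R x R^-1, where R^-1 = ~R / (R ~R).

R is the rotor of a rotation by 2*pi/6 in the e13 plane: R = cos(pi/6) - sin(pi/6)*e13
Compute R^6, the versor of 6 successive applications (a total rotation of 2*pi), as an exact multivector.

The rotor phase is half the rotation angle and phases add under composition, so 6 steps in the e13 plane accumulate phase 6*(pi/6) = pi: R^6 = cos(pi) - sin(pi)*e13.
cos(pi) = -1 and sin(pi) = 0, so R^6 = -1. The total rotation 2*pi is 1 full turn, so every vector returns to itself, yet the rotor is -1, on the OTHER sheet of the double cover (an odd number of 2*pi turns).
Answer: -1


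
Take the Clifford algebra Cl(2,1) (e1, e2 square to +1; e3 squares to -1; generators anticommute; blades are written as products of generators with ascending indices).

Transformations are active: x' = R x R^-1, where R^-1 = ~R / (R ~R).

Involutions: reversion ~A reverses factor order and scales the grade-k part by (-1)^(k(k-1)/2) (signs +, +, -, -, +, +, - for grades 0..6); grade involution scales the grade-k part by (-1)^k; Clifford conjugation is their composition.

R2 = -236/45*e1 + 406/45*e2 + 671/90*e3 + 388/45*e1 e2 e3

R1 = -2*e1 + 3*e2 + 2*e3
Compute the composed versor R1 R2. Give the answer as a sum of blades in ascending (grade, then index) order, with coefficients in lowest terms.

Distribute over the terms of R1 (each basis-blade product reordered to ascending indices, repeated generators contracted through their squares):
(-2*e1) R2 = 472/45 - 812/45*e1 e2 - 671/45*e1 e3 - 776/45*e2 e3
(3*e2) R2 = 406/15 + 236/15*e1 e2 - 388/15*e1 e3 + 671/30*e2 e3
(2*e3) R2 = -671/45 - 776/45*e1 e2 + 472/45*e1 e3 - 812/45*e2 e3
Summing the partial products and collecting blades:
Answer: 1019/45 - 176/9*e1 e2 - 1363/45*e1 e3 - 1163/90*e2 e3


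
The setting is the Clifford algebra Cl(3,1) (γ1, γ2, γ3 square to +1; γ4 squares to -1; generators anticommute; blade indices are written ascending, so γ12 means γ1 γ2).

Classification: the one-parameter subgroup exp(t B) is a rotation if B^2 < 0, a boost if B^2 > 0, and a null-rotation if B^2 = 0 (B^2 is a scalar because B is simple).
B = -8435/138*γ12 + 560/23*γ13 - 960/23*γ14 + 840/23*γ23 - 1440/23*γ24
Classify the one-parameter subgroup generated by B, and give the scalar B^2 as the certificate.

B^2 term by term: the squares give (-8435/138)^2*(γ12)^2 + (560/23)^2*(γ13)^2 + (-960/23)^2*(γ14)^2 + (840/23)^2*(γ23)^2 + (-1440/23)^2*(γ24)^2 = 71149225/19044*(-1) + 313600/529*(-1) + 921600/529*(+1) + 705600/529*(-1) + 2073600/529*(+1) = -25/36 (each basis 2-blade squares to minus the product of its generators' squares); cross terms between blades sharing an index anticommute and cancel; the commuting (index-disjoint) pairs give grade-4 terms 2*c*c'*(blade product), which cancel blade by blade — γ1234: 1612800/529 - 1612800/529 = 0 — confirming B is simple. So B^2 = -25/36.
Answer: rotation, certificate B^2 = -25/36. One invariant decides it: the square -25/36 survives every conjugation, and its sign is exactly the classification.


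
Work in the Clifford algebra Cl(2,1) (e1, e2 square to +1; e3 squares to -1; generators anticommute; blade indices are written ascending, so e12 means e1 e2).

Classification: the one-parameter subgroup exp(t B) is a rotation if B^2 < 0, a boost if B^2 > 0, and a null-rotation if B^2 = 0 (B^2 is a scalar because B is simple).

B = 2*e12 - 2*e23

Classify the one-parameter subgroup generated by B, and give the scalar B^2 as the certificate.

B^2 term by term: the squares give (2)^2*(e12)^2 + (-2)^2*(e23)^2 = 4*(-1) + 4*(+1) = 0 (each basis 2-blade squares to minus the product of its generators' squares); cross terms between blades sharing an index anticommute and cancel. So B^2 = 0.
Answer: null-rotation, certificate B^2 = 0. The class reads off the invariant scalar 0 directly.


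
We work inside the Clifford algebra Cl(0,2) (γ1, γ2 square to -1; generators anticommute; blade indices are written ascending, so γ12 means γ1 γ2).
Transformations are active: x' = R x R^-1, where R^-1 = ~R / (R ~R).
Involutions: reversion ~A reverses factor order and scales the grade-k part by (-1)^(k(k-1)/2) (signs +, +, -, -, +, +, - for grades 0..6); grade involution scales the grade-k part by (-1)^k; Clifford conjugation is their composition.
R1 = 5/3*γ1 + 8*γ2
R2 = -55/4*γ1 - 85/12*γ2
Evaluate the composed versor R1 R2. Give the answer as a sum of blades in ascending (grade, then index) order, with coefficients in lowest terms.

Distribute over the terms of R1 (each basis-blade product reordered to ascending indices, repeated generators contracted through their squares):
(5/3*γ1) R2 = 275/12 - 425/36*γ12
(8*γ2) R2 = 170/3 + 110*γ12
Summing the partial products and collecting blades:
Answer: 955/12 + 3535/36*γ12


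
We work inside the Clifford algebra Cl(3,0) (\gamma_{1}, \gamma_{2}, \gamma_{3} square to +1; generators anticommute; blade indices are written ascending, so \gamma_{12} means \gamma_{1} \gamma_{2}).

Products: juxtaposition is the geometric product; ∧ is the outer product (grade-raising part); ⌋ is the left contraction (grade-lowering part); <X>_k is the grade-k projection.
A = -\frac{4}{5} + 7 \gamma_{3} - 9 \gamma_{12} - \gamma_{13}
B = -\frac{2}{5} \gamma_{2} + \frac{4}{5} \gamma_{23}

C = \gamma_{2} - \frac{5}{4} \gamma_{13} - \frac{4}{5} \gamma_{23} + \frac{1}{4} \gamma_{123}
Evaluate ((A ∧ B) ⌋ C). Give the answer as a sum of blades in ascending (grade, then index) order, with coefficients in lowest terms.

step 1: \frac{8}{25} \gamma_{2} + \frac{54}{25} \gamma_{23} - \frac{2}{5} \gamma_{123}
step 2: \frac{537}{250} - \frac{27}{50} \gamma_{1} - \frac{32}{125} \gamma_{3} - \frac{2}{25} \gamma_{13}
Answer: \frac{537}{250} - \frac{27}{50} \gamma_{1} - \frac{32}{125} \gamma_{3} - \frac{2}{25} \gamma_{13}


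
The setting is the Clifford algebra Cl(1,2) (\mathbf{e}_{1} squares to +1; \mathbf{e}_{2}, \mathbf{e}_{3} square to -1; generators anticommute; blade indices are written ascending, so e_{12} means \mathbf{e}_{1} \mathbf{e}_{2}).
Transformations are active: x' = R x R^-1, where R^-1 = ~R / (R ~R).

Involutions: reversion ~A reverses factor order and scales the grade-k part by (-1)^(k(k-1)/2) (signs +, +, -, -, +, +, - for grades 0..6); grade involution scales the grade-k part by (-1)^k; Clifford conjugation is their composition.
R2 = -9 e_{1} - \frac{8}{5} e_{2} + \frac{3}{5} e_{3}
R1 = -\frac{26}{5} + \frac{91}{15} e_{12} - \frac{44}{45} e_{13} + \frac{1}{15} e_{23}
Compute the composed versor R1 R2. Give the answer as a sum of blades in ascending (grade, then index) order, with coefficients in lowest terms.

Distribute over the terms of R2 (each basis-blade product reordered to ascending indices, repeated generators contracted through their squares):
R1 (-9 e_{1}) = \frac{234}{5} e_{1} + \frac{273}{5} e_{2} - \frac{44}{5} e_{3} - \frac{3}{5} e_{123}
R1 (-\frac{8}{5} e_{2}) = \frac{728}{75} e_{1} + \frac{208}{25} e_{2} - \frac{8}{75} e_{3} - \frac{352}{225} e_{123}
R1 (\frac{3}{5} e_{3}) = \frac{44}{75} e_{1} - \frac{1}{25} e_{2} - \frac{78}{25} e_{3} + \frac{91}{25} e_{123}
Summing the partial products and collecting blades:
Answer: \frac{4282}{75} e_{1} + \frac{1572}{25} e_{2} - \frac{902}{75} e_{3} + \frac{332}{225} e_{123}


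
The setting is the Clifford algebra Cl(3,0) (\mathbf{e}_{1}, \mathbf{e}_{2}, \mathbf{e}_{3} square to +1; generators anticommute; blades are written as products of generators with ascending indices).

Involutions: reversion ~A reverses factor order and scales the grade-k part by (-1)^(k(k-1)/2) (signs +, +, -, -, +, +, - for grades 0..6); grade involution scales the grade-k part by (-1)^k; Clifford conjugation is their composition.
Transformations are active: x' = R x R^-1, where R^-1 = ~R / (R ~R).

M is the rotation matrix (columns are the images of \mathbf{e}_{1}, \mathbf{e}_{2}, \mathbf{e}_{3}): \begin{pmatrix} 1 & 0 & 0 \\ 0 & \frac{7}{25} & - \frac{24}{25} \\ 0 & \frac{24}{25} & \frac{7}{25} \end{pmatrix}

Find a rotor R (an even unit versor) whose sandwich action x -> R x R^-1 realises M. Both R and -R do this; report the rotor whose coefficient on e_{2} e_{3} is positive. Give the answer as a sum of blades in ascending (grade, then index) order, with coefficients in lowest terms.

Method: write R = a + b12*e_{1} e_{2} + b13*e_{1} e_{3} + b23*e_{2} e_{3} with a^2 + b12^2 + b13^2 + b23^2 = 1 (so R^-1 = ~R). Expanding the columns R e_j ~R gives tr M = 4a^2 - 1 and, from the antisymmetric part, M21 - M12 = -4a*b12, M13 - M31 = 4a*b13, M32 - M23 = -4a*b23.
Here tr M = \frac{39}{25}, so a^2 = (1 + tr M)/4 = \frac{16}{25} and a = ±\frac{4}{5}. Taking a = \frac{4}{5}: M21 - M12 = 0, M13 - M31 = 0, M32 - M23 = \frac{48}{25}, giving b12 = 0, b13 = 0, b23 = -\frac{3}{5}, i.e. R = \frac{4}{5} - \frac{3}{5} e_{2} e_{3}.
Its e_{2} e_{3} coefficient is negative, so report the other preimage -R.
Answer: -\frac{4}{5} + \frac{3}{5} e_{2} e_{3}. Key observation: the double cover Spin(3) -> SO(3) sends R and -R to the same matrix (trace \frac{39}{25} here), so the stated sign of the e_{2} e_{3} coefficient is what selects one sheet.
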